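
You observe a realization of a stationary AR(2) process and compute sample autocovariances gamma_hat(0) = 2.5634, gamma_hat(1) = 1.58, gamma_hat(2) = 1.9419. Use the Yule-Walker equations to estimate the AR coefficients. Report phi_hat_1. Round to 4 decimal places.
\hat\phi_{1} = 0.2410

The Yule-Walker equations for an AR(p) process read, in matrix form,
  Gamma_p phi = r_p,   with   (Gamma_p)_{ij} = gamma(|i - j|),
                       (r_p)_i = gamma(i),   i,j = 1..p.
Substitute the sample gammas (Toeplitz matrix and right-hand side of size 2):
  Gamma_p = [[2.5634, 1.58], [1.58, 2.5634]]
  r_p     = [1.58, 1.9419]
Written out:
  2.5634 phi_1 + 1.58 phi_2 = 1.58
  1.58 phi_1 + 2.5634 phi_2 = 1.9419
Solve by Cramer's rule:
  det = gamma(0)^2 - gamma(1)^2 = (2.5634)^2 - (1.58)^2 = 6.57101956 - 2.4964 = 4.07461956
  phi_hat_1 = [gamma(1) gamma(0) - gamma(1) gamma(2)] / det = [(1.58)(2.5634) - (1.58)(1.9419)] / 4.07461956 = 0.98197 / 4.07461956 = 0.241
  phi_hat_2 = [gamma(0) gamma(2) - gamma(1)^2] / det = [(2.5634)(1.9419) - (1.58)^2] / 4.07461956 = 2.48146646 / 4.07461956 = 0.609
So phi_hat = [0.2410, 0.6090].
Therefore phi_hat_1 = 0.2410.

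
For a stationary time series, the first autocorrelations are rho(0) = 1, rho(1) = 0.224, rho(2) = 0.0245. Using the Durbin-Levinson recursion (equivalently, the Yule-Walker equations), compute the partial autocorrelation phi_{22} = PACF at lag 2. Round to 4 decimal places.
\phi_{22} = -0.0270

The PACF at lag k is phi_{kk}, the last component of the solution
to the Yule-Walker system G_k phi = r_k where
  (G_k)_{ij} = rho(|i - j|), (r_k)_i = rho(i), i,j = 1..k.
Equivalently, Durbin-Levinson gives phi_{kk} iteratively:
  phi_{11} = rho(1)
  phi_{kk} = [rho(k) - sum_{j=1..k-1} phi_{k-1,j} rho(k-j)]
            / [1 - sum_{j=1..k-1} phi_{k-1,j} rho(j)],
  phi_{k,j} = phi_{k-1,j} - phi_{kk} phi_{k-1,k-j},  j = 1..k-1.
Step k = 1:
  phi_11 = rho(1) = 0.224.
Step k = 2:
  phi_22 = [rho(2) - phi_11 rho(1)] / [1 - phi_11 rho(1)] = [0.0245 - (0.224)(0.224)] / [1 - (0.224)(0.224)]
         = -0.025676 / 0.949824 = -0.027.
Therefore phi_{22} = -0.0270.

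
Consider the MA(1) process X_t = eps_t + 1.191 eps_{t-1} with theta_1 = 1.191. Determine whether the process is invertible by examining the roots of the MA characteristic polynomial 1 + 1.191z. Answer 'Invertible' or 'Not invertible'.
\text{Not invertible}

The MA(q) characteristic polynomial is P(z) = 1 + 1.191z.
Invertibility requires all roots to lie outside the unit circle, i.e. |z| > 1 for every root.
This is linear in z: 1 + (1.191) z = 0  =>  z = -1/(1.191) = -0.839631,  |z| = 0.839631.
Moduli of all roots: 0.8396.
All moduli strictly greater than 1? No.
Verdict: Not invertible.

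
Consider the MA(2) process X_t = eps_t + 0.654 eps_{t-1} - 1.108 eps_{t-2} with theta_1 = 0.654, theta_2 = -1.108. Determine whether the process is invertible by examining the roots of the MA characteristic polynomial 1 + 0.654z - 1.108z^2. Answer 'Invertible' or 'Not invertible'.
\text{Not invertible}

The MA(q) characteristic polynomial is P(z) = 1 + 0.654z - 1.108z^2.
Invertibility requires all roots to lie outside the unit circle, i.e. |z| > 1 for every root.
Set 1 + (0.654) z + (-1.108) z^2 = 0, i.e. a z^2 + b z + c = 0 with a = -1.108, b = 0.654, c = 1.
Discriminant D = b^2 - 4ac = (0.654)^2 - 4*(-1.108)*1 = 0.427716 - (-4.432) = 4.859716.
D >= 0, so the roots are real: z = (-b +/- sqrt(D)) / (2a) = (-0.654 +/- 2.204476) / (-2.216).
  z_1 = (-0.654 + 2.204476) / (-2.216) = -0.6997,   |z_1| = 0.6997.
  z_2 = (-0.654 - 2.204476) / (-2.216) = 1.2899,   |z_2| = 1.2899.
Moduli of all roots: 0.6997, 1.2899.
All moduli strictly greater than 1? No.
Verdict: Not invertible.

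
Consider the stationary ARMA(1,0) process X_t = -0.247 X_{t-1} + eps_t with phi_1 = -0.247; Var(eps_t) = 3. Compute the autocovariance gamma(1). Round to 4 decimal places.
\gamma(1) = -0.7891

Multiply the model equation by X_{t-k} and take expectations. With theta_0 = psi_0 = 1 and psi_j the MA(infinity) weights, this gives
  gamma(k) - sum_i phi_i gamma(k-i) = c_k,
  c_k = sigma^2 * sum_{j=k..q} theta_j psi_{j-k}   (c_k = 0 for k > q),
using gamma(-m) = gamma(m).
Pure AR (q = 0): c_0 = sigma^2 = 3, c_k = 0 for k >= 1.
Equations for k = 0 and k = 1 (AR order 1):
  gamma(0) = phi_1 gamma(1) + c_0
  gamma(1) = phi_1 gamma(0) + c_1
Substituting the second into the first: gamma(0) (1 - phi_1^2) = c_0 + phi_1 c_1, so
  gamma(0) = c_0 / (1 - phi_1^2) = 3 / (1 - (-0.247)^2) = 3 / 0.938991 = 3.194919.
  gamma(1) = phi_1 gamma(0) = (-0.247)(3.194919) = -0.789145.
Therefore gamma(1) = -0.7891 (to 4 decimal places).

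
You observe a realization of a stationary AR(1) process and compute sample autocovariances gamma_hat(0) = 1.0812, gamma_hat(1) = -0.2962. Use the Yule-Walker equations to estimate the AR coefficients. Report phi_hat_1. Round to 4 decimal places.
\hat\phi_{1} = -0.2740

The Yule-Walker equations for an AR(p) process read, in matrix form,
  Gamma_p phi = r_p,   with   (Gamma_p)_{ij} = gamma(|i - j|),
                       (r_p)_i = gamma(i),   i,j = 1..p.
Substitute the sample gammas (Toeplitz matrix and right-hand side of size 1):
  Gamma_p = [[1.0812]]
  r_p     = [-0.2962]
With p = 1 this is the single equation gamma(0) phi_1 = gamma(1):
  phi_hat_1 = gamma(1) / gamma(0) = -0.2962 / 1.0812 = -0.2740.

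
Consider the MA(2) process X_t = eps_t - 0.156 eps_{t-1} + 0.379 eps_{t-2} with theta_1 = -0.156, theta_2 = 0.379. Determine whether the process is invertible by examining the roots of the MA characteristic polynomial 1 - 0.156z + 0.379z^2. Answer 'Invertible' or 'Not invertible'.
\text{Invertible}

The MA(q) characteristic polynomial is P(z) = 1 - 0.156z + 0.379z^2.
Invertibility requires all roots to lie outside the unit circle, i.e. |z| > 1 for every root.
Set 1 + (-0.156) z + (0.379) z^2 = 0, i.e. a z^2 + b z + c = 0 with a = 0.379, b = -0.156, c = 1.
Discriminant D = b^2 - 4ac = (-0.156)^2 - 4*(0.379)*1 = 0.024336 - (1.516) = -1.491664.
D < 0, so the roots are the complex-conjugate pair z = (-b +/- i sqrt(-D)) / (2a) = 0.2058 +/- 1.6113i.
For a conjugate pair |z|^2 = z * conj(z) = (product of roots) = c/a = 1/(0.379) = 2.638522, so |z| = sqrt(2.638522) = 1.6244 for both roots.
Moduli of all roots: 1.6244, 1.6244.
All moduli strictly greater than 1? Yes.
Verdict: Invertible.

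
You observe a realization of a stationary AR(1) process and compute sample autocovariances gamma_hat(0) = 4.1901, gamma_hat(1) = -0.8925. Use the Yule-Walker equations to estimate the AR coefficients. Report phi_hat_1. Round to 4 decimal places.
\hat\phi_{1} = -0.2130

The Yule-Walker equations for an AR(p) process read, in matrix form,
  Gamma_p phi = r_p,   with   (Gamma_p)_{ij} = gamma(|i - j|),
                       (r_p)_i = gamma(i),   i,j = 1..p.
Substitute the sample gammas (Toeplitz matrix and right-hand side of size 1):
  Gamma_p = [[4.1901]]
  r_p     = [-0.8925]
With p = 1 this is the single equation gamma(0) phi_1 = gamma(1):
  phi_hat_1 = gamma(1) / gamma(0) = -0.8925 / 4.1901 = -0.2130.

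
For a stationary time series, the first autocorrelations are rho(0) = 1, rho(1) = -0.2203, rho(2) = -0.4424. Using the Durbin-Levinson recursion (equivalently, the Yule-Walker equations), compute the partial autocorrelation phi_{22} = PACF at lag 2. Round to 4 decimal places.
\phi_{22} = -0.5160

The PACF at lag k is phi_{kk}, the last component of the solution
to the Yule-Walker system G_k phi = r_k where
  (G_k)_{ij} = rho(|i - j|), (r_k)_i = rho(i), i,j = 1..k.
Equivalently, Durbin-Levinson gives phi_{kk} iteratively:
  phi_{11} = rho(1)
  phi_{kk} = [rho(k) - sum_{j=1..k-1} phi_{k-1,j} rho(k-j)]
            / [1 - sum_{j=1..k-1} phi_{k-1,j} rho(j)],
  phi_{k,j} = phi_{k-1,j} - phi_{kk} phi_{k-1,k-j},  j = 1..k-1.
Step k = 1:
  phi_11 = rho(1) = -0.2203.
Step k = 2:
  phi_22 = [rho(2) - phi_11 rho(1)] / [1 - phi_11 rho(1)] = [-0.4424 - (-0.2203)(-0.2203)] / [1 - (-0.2203)(-0.2203)]
         = -0.49093209 / 0.95146791 = -0.516.
Therefore phi_{22} = -0.5160.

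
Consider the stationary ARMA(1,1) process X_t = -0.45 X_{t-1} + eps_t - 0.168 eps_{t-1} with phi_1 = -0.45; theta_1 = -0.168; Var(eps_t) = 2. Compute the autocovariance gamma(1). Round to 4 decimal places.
\gamma(1) = -1.6670

Multiply the model equation by X_{t-k} and take expectations. With theta_0 = psi_0 = 1 and psi_j the MA(infinity) weights, this gives
  gamma(k) - sum_i phi_i gamma(k-i) = c_k,
  c_k = sigma^2 * sum_{j=k..q} theta_j psi_{j-k}   (c_k = 0 for k > q),
using gamma(-m) = gamma(m).
psi-weights needed (psi_j = theta_j + sum_i phi_i psi_{j-i}):
  psi_1 = theta_1 + phi_1 = -0.168 + (-0.45) = -0.618
Right-hand sides:
  c_0 = sigma^2 (1 + theta_1 psi_1) = 2 * (1 + (-0.168)(-0.618)) = 2 * 1.103824 = 2.207648
  c_1 = sigma^2 theta_1 = 2 * (-0.168) = -0.336
  c_2 = 0
Equations for k = 0 and k = 1 (AR order 1):
  gamma(0) = phi_1 gamma(1) + c_0
  gamma(1) = phi_1 gamma(0) + c_1
Substituting the second into the first: gamma(0) (1 - phi_1^2) = c_0 + phi_1 c_1, so
  gamma(0) = (c_0 + phi_1 c_1) / (1 - phi_1^2) = (2.207648 + (-0.45)(-0.336)) / (1 - (-0.45)^2) = 2.358848 / 0.7975 = 2.957803.
  gamma(1) = phi_1 gamma(0) + c_1 = (-0.45)(2.957803) + (-0.336) = -1.667011.
Therefore gamma(1) = -1.6670 (to 4 decimal places).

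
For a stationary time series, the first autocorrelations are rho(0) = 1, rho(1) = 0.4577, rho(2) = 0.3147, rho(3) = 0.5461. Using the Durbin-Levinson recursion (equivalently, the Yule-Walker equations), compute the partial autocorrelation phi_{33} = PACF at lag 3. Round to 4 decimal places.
\phi_{33} = 0.4640

The PACF at lag k is phi_{kk}, the last component of the solution
to the Yule-Walker system G_k phi = r_k where
  (G_k)_{ij} = rho(|i - j|), (r_k)_i = rho(i), i,j = 1..k.
Equivalently, Durbin-Levinson gives phi_{kk} iteratively:
  phi_{11} = rho(1)
  phi_{kk} = [rho(k) - sum_{j=1..k-1} phi_{k-1,j} rho(k-j)]
            / [1 - sum_{j=1..k-1} phi_{k-1,j} rho(j)],
  phi_{k,j} = phi_{k-1,j} - phi_{kk} phi_{k-1,k-j},  j = 1..k-1.
Step k = 1:
  phi_11 = rho(1) = 0.4577.
Step k = 2:
  phi_22 = [rho(2) - phi_11 rho(1)] / [1 - phi_11 rho(1)] = [0.3147 - (0.4577)(0.4577)] / [1 - (0.4577)(0.4577)]
         = 0.10521071 / 0.79051071 = 0.133092.
  Update: phi_21 = phi_11 - phi_22 phi_11 = 0.4577 - (0.133092)(0.4577) = 0.396784.
Step k = 3:
  phi_33 = [rho(3) - phi_21 rho(2) - phi_22 rho(1)] / [1 - phi_21 rho(1) - phi_22 rho(2)]
    numerator   = 0.5461 - (0.396784)(0.3147) - (0.133092)(0.4577) = 0.36031591
    denominator = 1 - (0.396784)(0.4577) - (0.133092)(0.3147) = 0.776508
  phi_33 = 0.36031591 / 0.776508 = 0.464.
Therefore phi_{33} = 0.4640.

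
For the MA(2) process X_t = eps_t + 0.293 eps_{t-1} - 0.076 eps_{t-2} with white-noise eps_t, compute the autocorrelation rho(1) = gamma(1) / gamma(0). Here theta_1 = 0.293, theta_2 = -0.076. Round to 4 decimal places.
\rho(1) = 0.2480

For an MA(q) process with theta_0 = 1, the autocovariance is
  gamma(k) = sigma^2 * sum_{i=0..q-k} theta_i * theta_{i+k},
and rho(k) = gamma(k) / gamma(0). Sigma^2 cancels.
  numerator   = (1)*(0.293) + (0.293)*(-0.076) = 0.270732.
  denominator = (1)^2 + (0.293)^2 + (-0.076)^2 = 1.091625.
  rho(1) = 0.270732 / 1.091625 = 0.2480.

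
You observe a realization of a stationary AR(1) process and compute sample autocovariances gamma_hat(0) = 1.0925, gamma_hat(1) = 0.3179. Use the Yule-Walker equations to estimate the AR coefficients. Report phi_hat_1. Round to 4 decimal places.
\hat\phi_{1} = 0.2910

The Yule-Walker equations for an AR(p) process read, in matrix form,
  Gamma_p phi = r_p,   with   (Gamma_p)_{ij} = gamma(|i - j|),
                       (r_p)_i = gamma(i),   i,j = 1..p.
Substitute the sample gammas (Toeplitz matrix and right-hand side of size 1):
  Gamma_p = [[1.0925]]
  r_p     = [0.3179]
With p = 1 this is the single equation gamma(0) phi_1 = gamma(1):
  phi_hat_1 = gamma(1) / gamma(0) = 0.3179 / 1.0925 = 0.2910.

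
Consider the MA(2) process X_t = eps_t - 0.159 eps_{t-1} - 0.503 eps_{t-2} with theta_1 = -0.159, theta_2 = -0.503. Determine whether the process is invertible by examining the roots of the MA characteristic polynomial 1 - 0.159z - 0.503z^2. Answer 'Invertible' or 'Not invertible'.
\text{Invertible}

The MA(q) characteristic polynomial is P(z) = 1 - 0.159z - 0.503z^2.
Invertibility requires all roots to lie outside the unit circle, i.e. |z| > 1 for every root.
Set 1 + (-0.159) z + (-0.503) z^2 = 0, i.e. a z^2 + b z + c = 0 with a = -0.503, b = -0.159, c = 1.
Discriminant D = b^2 - 4ac = (-0.159)^2 - 4*(-0.503)*1 = 0.025281 - (-2.012) = 2.037281.
D >= 0, so the roots are real: z = (-b +/- sqrt(D)) / (2a) = (0.159 +/- 1.427334) / (-1.006).
  z_1 = (0.159 + 1.427334) / (-1.006) = -1.5769,   |z_1| = 1.5769.
  z_2 = (0.159 - 1.427334) / (-1.006) = 1.2608,   |z_2| = 1.2608.
Moduli of all roots: 1.5769, 1.2608.
All moduli strictly greater than 1? Yes.
Verdict: Invertible.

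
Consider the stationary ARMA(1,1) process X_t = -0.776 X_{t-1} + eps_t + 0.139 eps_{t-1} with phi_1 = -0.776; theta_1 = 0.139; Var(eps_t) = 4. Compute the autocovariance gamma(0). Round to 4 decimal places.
\gamma(0) = 8.0799

Multiply the model equation by X_{t-k} and take expectations. With theta_0 = psi_0 = 1 and psi_j the MA(infinity) weights, this gives
  gamma(k) - sum_i phi_i gamma(k-i) = c_k,
  c_k = sigma^2 * sum_{j=k..q} theta_j psi_{j-k}   (c_k = 0 for k > q),
using gamma(-m) = gamma(m).
psi-weights needed (psi_j = theta_j + sum_i phi_i psi_{j-i}):
  psi_1 = theta_1 + phi_1 = 0.139 + (-0.776) = -0.637
Right-hand sides:
  c_0 = sigma^2 (1 + theta_1 psi_1) = 4 * (1 + (0.139)(-0.637)) = 4 * 0.911457 = 3.645828
  c_1 = sigma^2 theta_1 = 4 * (0.139) = 0.556
  c_2 = 0
Equations for k = 0 and k = 1 (AR order 1):
  gamma(0) = phi_1 gamma(1) + c_0
  gamma(1) = phi_1 gamma(0) + c_1
Substituting the second into the first: gamma(0) (1 - phi_1^2) = c_0 + phi_1 c_1, so
  gamma(0) = (c_0 + phi_1 c_1) / (1 - phi_1^2) = (3.645828 + (-0.776)(0.556)) / (1 - (-0.776)^2) = 3.214372 / 0.397824 = 8.079885.
Therefore gamma(0) = 8.0799 (to 4 decimal places).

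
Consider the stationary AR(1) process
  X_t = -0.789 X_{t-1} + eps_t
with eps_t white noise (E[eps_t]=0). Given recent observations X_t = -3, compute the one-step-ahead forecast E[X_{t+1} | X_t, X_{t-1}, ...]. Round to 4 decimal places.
E[X_{t+1} \mid \mathcal F_t] = 2.3670

For an AR(p) model X_t = c + sum_i phi_i X_{t-i} + eps_t, the
one-step-ahead conditional mean is
  E[X_{t+1} | X_t, ...] = c + sum_i phi_i X_{t+1-i}.
Substitute known values:
  E[X_{t+1} | ...] = (-0.789) * (-3)
                   = 2.3670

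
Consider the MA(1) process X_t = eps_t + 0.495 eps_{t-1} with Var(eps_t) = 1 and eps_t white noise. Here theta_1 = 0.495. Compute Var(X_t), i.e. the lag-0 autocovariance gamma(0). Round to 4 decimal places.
\gamma(0) = 1.2450

For an MA(q) process X_t = eps_t + sum_i theta_i eps_{t-i} with
Var(eps_t) = sigma^2, the variance is
  gamma(0) = sigma^2 * (1 + sum_i theta_i^2).
  sum_i theta_i^2 = (0.495)^2 = 0.245025.
  gamma(0) = 1 * (1 + 0.245025) = 1 * 1.245025 = 1.245025, which rounds to 1.2450.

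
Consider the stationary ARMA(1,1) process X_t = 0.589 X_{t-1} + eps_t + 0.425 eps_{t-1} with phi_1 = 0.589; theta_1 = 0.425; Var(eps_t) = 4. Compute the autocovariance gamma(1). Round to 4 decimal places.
\gamma(1) = 7.7652

Multiply the model equation by X_{t-k} and take expectations. With theta_0 = psi_0 = 1 and psi_j the MA(infinity) weights, this gives
  gamma(k) - sum_i phi_i gamma(k-i) = c_k,
  c_k = sigma^2 * sum_{j=k..q} theta_j psi_{j-k}   (c_k = 0 for k > q),
using gamma(-m) = gamma(m).
psi-weights needed (psi_j = theta_j + sum_i phi_i psi_{j-i}):
  psi_1 = theta_1 + phi_1 = 0.425 + (0.589) = 1.014
Right-hand sides:
  c_0 = sigma^2 (1 + theta_1 psi_1) = 4 * (1 + (0.425)(1.014)) = 4 * 1.43095 = 5.7238
  c_1 = sigma^2 theta_1 = 4 * (0.425) = 1.7
  c_2 = 0
Equations for k = 0 and k = 1 (AR order 1):
  gamma(0) = phi_1 gamma(1) + c_0
  gamma(1) = phi_1 gamma(0) + c_1
Substituting the second into the first: gamma(0) (1 - phi_1^2) = c_0 + phi_1 c_1, so
  gamma(0) = (c_0 + phi_1 c_1) / (1 - phi_1^2) = (5.7238 + (0.589)(1.7)) / (1 - (0.589)^2) = 6.7251 / 0.653079 = 10.297529.
  gamma(1) = phi_1 gamma(0) + c_1 = (0.589)(10.297529) + (1.7) = 7.765245.
Therefore gamma(1) = 7.7652 (to 4 decimal places).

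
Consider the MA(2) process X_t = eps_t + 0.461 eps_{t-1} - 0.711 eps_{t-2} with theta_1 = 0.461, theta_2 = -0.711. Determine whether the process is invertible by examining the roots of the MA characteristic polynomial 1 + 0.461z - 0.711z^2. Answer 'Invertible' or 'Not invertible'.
\text{Not invertible}

The MA(q) characteristic polynomial is P(z) = 1 + 0.461z - 0.711z^2.
Invertibility requires all roots to lie outside the unit circle, i.e. |z| > 1 for every root.
Set 1 + (0.461) z + (-0.711) z^2 = 0, i.e. a z^2 + b z + c = 0 with a = -0.711, b = 0.461, c = 1.
Discriminant D = b^2 - 4ac = (0.461)^2 - 4*(-0.711)*1 = 0.212521 - (-2.844) = 3.056521.
D >= 0, so the roots are real: z = (-b +/- sqrt(D)) / (2a) = (-0.461 +/- 1.748291) / (-1.422).
  z_1 = (-0.461 + 1.748291) / (-1.422) = -0.9053,   |z_1| = 0.9053.
  z_2 = (-0.461 - 1.748291) / (-1.422) = 1.5537,   |z_2| = 1.5537.
Moduli of all roots: 0.9053, 1.5537.
All moduli strictly greater than 1? No.
Verdict: Not invertible.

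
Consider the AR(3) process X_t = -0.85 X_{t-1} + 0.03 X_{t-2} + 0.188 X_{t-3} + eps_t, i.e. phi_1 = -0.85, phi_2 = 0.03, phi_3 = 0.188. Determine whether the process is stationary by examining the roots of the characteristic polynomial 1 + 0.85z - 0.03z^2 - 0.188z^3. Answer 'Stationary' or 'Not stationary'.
\text{Stationary}

The AR(p) characteristic polynomial is P(z) = 1 + 0.85z - 0.03z^2 - 0.188z^3.
Stationarity requires all roots to lie outside the unit circle, i.e. |z| > 1 for every root.
Degree 3: look for a simple real root z0 first, then factor out (1 - z/z0) and solve the remaining quadratic.
Testing z0 = 2.5: P(2.5) = 1 + (0.85)(2.5) + (-0.03)(2.5)^2 + (-0.188)(2.5)^3
  = 1 + (2.125) + (-0.1875) + (-2.9375) = 0.  So z_0 = 2.5 is a root, |z_0| = 2.5.
Divide out the factor (1 - 0.4 z) = (1 - z/z0) (since 1/z0 = 0.4):
  P(z) = (1 - 0.4 z)(1 + (1.25) z + (0.47) z^2)
  [check: z-coef 1.25 - (0.4) = 0.85; z^2-coef 0.47 - (0.4)(1.25) = -0.03; z^3-coef -(0.4)(0.47) = -0.188.]
Remaining roots from the quadratic factor 1 + (1.25) z + (0.47) z^2:
  Set 1 + (1.25) z + (0.47) z^2 = 0, i.e. a z^2 + b z + c = 0 with a = 0.47, b = 1.25, c = 1.
  Discriminant D = b^2 - 4ac = (1.25)^2 - 4*(0.47)*1 = 1.5625 - (1.88) = -0.3175.
  D < 0, so the roots are the complex-conjugate pair z = (-b +/- i sqrt(-D)) / (2a) = -1.3298 +/- 0.5994i.
  For a conjugate pair |z|^2 = z * conj(z) = (product of roots) = c/a = 1/(0.47) = 2.12766, so |z| = sqrt(2.12766) = 1.4586 for both roots.
Moduli of all roots: 2.5000, 1.4586, 1.4586.
All moduli strictly greater than 1? Yes.
Verdict: Stationary.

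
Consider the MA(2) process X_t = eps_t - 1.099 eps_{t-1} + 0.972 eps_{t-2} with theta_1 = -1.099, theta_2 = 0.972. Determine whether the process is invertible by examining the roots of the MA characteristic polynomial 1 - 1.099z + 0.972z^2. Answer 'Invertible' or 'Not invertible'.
\text{Invertible}

The MA(q) characteristic polynomial is P(z) = 1 - 1.099z + 0.972z^2.
Invertibility requires all roots to lie outside the unit circle, i.e. |z| > 1 for every root.
Set 1 + (-1.099) z + (0.972) z^2 = 0, i.e. a z^2 + b z + c = 0 with a = 0.972, b = -1.099, c = 1.
Discriminant D = b^2 - 4ac = (-1.099)^2 - 4*(0.972)*1 = 1.207801 - (3.888) = -2.680199.
D < 0, so the roots are the complex-conjugate pair z = (-b +/- i sqrt(-D)) / (2a) = 0.5653 +/- 0.8421i.
For a conjugate pair |z|^2 = z * conj(z) = (product of roots) = c/a = 1/(0.972) = 1.028807, so |z| = sqrt(1.028807) = 1.0143 for both roots.
Moduli of all roots: 1.0143, 1.0143.
All moduli strictly greater than 1? Yes.
Verdict: Invertible.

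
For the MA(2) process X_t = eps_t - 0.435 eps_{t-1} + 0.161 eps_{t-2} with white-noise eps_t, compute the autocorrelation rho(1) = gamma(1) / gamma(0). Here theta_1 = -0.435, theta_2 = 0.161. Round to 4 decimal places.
\rho(1) = -0.4156

For an MA(q) process with theta_0 = 1, the autocovariance is
  gamma(k) = sigma^2 * sum_{i=0..q-k} theta_i * theta_{i+k},
and rho(k) = gamma(k) / gamma(0). Sigma^2 cancels.
  numerator   = (1)*(-0.435) + (-0.435)*(0.161) = -0.505035.
  denominator = (1)^2 + (-0.435)^2 + (0.161)^2 = 1.215146.
  rho(1) = -0.505035 / 1.215146 = -0.4156.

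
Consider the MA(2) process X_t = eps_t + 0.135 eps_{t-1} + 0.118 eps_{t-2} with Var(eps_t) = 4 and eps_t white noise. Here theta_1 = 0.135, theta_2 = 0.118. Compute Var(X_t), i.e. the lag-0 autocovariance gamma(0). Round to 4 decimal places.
\gamma(0) = 4.1286

For an MA(q) process X_t = eps_t + sum_i theta_i eps_{t-i} with
Var(eps_t) = sigma^2, the variance is
  gamma(0) = sigma^2 * (1 + sum_i theta_i^2).
  sum_i theta_i^2 = (0.135)^2 + (0.118)^2 = 0.018225 + 0.013924 = 0.032149.
  gamma(0) = 4 * (1 + 0.032149) = 4 * 1.032149 = 4.128596, which rounds to 4.1286.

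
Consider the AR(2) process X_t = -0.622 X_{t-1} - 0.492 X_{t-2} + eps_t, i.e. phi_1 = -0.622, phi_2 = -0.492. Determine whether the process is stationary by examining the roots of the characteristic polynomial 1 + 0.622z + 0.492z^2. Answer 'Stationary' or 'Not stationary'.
\text{Stationary}

The AR(p) characteristic polynomial is P(z) = 1 + 0.622z + 0.492z^2.
Stationarity requires all roots to lie outside the unit circle, i.e. |z| > 1 for every root.
Set 1 + (0.622) z + (0.492) z^2 = 0, i.e. a z^2 + b z + c = 0 with a = 0.492, b = 0.622, c = 1.
Discriminant D = b^2 - 4ac = (0.622)^2 - 4*(0.492)*1 = 0.386884 - (1.968) = -1.581116.
D < 0, so the roots are the complex-conjugate pair z = (-b +/- i sqrt(-D)) / (2a) = -0.6321 +/- 1.2779i.
For a conjugate pair |z|^2 = z * conj(z) = (product of roots) = c/a = 1/(0.492) = 2.03252, so |z| = sqrt(2.03252) = 1.4257 for both roots.
Moduli of all roots: 1.4257, 1.4257.
All moduli strictly greater than 1? Yes.
Verdict: Stationary.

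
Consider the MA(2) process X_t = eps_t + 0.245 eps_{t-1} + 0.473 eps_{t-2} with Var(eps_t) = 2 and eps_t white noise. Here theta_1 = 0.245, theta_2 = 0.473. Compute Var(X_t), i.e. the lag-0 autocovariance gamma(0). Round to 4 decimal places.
\gamma(0) = 2.5675

For an MA(q) process X_t = eps_t + sum_i theta_i eps_{t-i} with
Var(eps_t) = sigma^2, the variance is
  gamma(0) = sigma^2 * (1 + sum_i theta_i^2).
  sum_i theta_i^2 = (0.245)^2 + (0.473)^2 = 0.060025 + 0.223729 = 0.283754.
  gamma(0) = 2 * (1 + 0.283754) = 2 * 1.283754 = 2.567508, which rounds to 2.5675.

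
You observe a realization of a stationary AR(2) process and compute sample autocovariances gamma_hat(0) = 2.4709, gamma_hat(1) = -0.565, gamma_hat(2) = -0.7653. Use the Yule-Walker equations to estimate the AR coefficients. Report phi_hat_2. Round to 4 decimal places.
\hat\phi_{2} = -0.3820

The Yule-Walker equations for an AR(p) process read, in matrix form,
  Gamma_p phi = r_p,   with   (Gamma_p)_{ij} = gamma(|i - j|),
                       (r_p)_i = gamma(i),   i,j = 1..p.
Substitute the sample gammas (Toeplitz matrix and right-hand side of size 2):
  Gamma_p = [[2.4709, -0.565], [-0.565, 2.4709]]
  r_p     = [-0.565, -0.7653]
Written out:
  2.4709 phi_1 - 0.565 phi_2 = -0.565
  -0.565 phi_1 + 2.4709 phi_2 = -0.7653
Solve by Cramer's rule:
  det = gamma(0)^2 - gamma(1)^2 = (2.4709)^2 - (-0.565)^2 = 6.10534681 - 0.319225 = 5.78612181
  phi_hat_1 = [gamma(1) gamma(0) - gamma(1) gamma(2)] / det = [(-0.565)(2.4709) - (-0.565)(-0.7653)] / 5.78612181 = -1.828453 / 5.78612181 = -0.316
  phi_hat_2 = [gamma(0) gamma(2) - gamma(1)^2] / det = [(2.4709)(-0.7653) - (-0.565)^2] / 5.78612181 = -2.21020477 / 5.78612181 = -0.382
So phi_hat = [-0.3160, -0.3820].
Therefore phi_hat_2 = -0.3820.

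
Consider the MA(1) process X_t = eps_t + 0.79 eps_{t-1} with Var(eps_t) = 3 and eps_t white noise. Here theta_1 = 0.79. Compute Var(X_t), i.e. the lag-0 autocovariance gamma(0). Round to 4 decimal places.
\gamma(0) = 4.8723

For an MA(q) process X_t = eps_t + sum_i theta_i eps_{t-i} with
Var(eps_t) = sigma^2, the variance is
  gamma(0) = sigma^2 * (1 + sum_i theta_i^2).
  sum_i theta_i^2 = (0.79)^2 = 0.6241.
  gamma(0) = 3 * (1 + 0.6241) = 3 * 1.6241 = 4.8723.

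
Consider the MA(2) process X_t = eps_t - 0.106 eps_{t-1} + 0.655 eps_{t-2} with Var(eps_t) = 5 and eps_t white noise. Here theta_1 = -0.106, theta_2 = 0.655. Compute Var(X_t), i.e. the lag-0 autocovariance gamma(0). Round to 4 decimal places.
\gamma(0) = 7.2013

For an MA(q) process X_t = eps_t + sum_i theta_i eps_{t-i} with
Var(eps_t) = sigma^2, the variance is
  gamma(0) = sigma^2 * (1 + sum_i theta_i^2).
  sum_i theta_i^2 = (-0.106)^2 + (0.655)^2 = 0.011236 + 0.429025 = 0.440261.
  gamma(0) = 5 * (1 + 0.440261) = 5 * 1.440261 = 7.201305, which rounds to 7.2013.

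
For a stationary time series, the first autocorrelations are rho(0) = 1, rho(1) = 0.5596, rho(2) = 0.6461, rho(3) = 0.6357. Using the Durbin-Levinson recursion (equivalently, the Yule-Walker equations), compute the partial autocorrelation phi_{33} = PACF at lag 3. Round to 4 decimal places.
\phi_{33} = 0.3390

The PACF at lag k is phi_{kk}, the last component of the solution
to the Yule-Walker system G_k phi = r_k where
  (G_k)_{ij} = rho(|i - j|), (r_k)_i = rho(i), i,j = 1..k.
Equivalently, Durbin-Levinson gives phi_{kk} iteratively:
  phi_{11} = rho(1)
  phi_{kk} = [rho(k) - sum_{j=1..k-1} phi_{k-1,j} rho(k-j)]
            / [1 - sum_{j=1..k-1} phi_{k-1,j} rho(j)],
  phi_{k,j} = phi_{k-1,j} - phi_{kk} phi_{k-1,k-j},  j = 1..k-1.
Step k = 1:
  phi_11 = rho(1) = 0.5596.
Step k = 2:
  phi_22 = [rho(2) - phi_11 rho(1)] / [1 - phi_11 rho(1)] = [0.6461 - (0.5596)(0.5596)] / [1 - (0.5596)(0.5596)]
         = 0.33294784 / 0.68684784 = 0.484748.
  Update: phi_21 = phi_11 - phi_22 phi_11 = 0.5596 - (0.484748)(0.5596) = 0.288335.
Step k = 3:
  phi_33 = [rho(3) - phi_21 rho(2) - phi_22 rho(1)] / [1 - phi_21 rho(1) - phi_22 rho(2)]
    numerator   = 0.6357 - (0.288335)(0.6461) - (0.484748)(0.5596) = 0.17814184
    denominator = 1 - (0.288335)(0.5596) - (0.484748)(0.6461) = 0.52545217
  phi_33 = 0.17814184 / 0.52545217 = 0.339.
Therefore phi_{33} = 0.3390.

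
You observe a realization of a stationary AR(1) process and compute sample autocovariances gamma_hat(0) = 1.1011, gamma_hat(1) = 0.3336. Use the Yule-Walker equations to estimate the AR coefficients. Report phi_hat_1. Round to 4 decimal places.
\hat\phi_{1} = 0.3030

The Yule-Walker equations for an AR(p) process read, in matrix form,
  Gamma_p phi = r_p,   with   (Gamma_p)_{ij} = gamma(|i - j|),
                       (r_p)_i = gamma(i),   i,j = 1..p.
Substitute the sample gammas (Toeplitz matrix and right-hand side of size 1):
  Gamma_p = [[1.1011]]
  r_p     = [0.3336]
With p = 1 this is the single equation gamma(0) phi_1 = gamma(1):
  phi_hat_1 = gamma(1) / gamma(0) = 0.3336 / 1.1011 = 0.3030.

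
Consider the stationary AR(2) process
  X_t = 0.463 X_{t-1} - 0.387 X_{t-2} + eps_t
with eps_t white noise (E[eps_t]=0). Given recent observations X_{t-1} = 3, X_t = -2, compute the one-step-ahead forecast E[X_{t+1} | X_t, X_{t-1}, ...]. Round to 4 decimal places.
E[X_{t+1} \mid \mathcal F_t] = -2.0870

For an AR(p) model X_t = c + sum_i phi_i X_{t-i} + eps_t, the
one-step-ahead conditional mean is
  E[X_{t+1} | X_t, ...] = c + sum_i phi_i X_{t+1-i}.
Substitute known values:
  E[X_{t+1} | ...] = (0.463) * (-2) + (-0.387) * (3)
                   = -2.0870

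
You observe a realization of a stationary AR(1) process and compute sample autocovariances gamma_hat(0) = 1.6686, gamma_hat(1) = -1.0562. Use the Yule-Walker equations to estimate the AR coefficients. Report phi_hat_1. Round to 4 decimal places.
\hat\phi_{1} = -0.6330

The Yule-Walker equations for an AR(p) process read, in matrix form,
  Gamma_p phi = r_p,   with   (Gamma_p)_{ij} = gamma(|i - j|),
                       (r_p)_i = gamma(i),   i,j = 1..p.
Substitute the sample gammas (Toeplitz matrix and right-hand side of size 1):
  Gamma_p = [[1.6686]]
  r_p     = [-1.0562]
With p = 1 this is the single equation gamma(0) phi_1 = gamma(1):
  phi_hat_1 = gamma(1) / gamma(0) = -1.0562 / 1.6686 = -0.6330.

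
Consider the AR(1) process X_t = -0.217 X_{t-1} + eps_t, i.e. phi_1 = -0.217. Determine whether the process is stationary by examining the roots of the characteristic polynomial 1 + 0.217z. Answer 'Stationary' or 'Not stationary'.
\text{Stationary}

The AR(p) characteristic polynomial is P(z) = 1 + 0.217z.
Stationarity requires all roots to lie outside the unit circle, i.e. |z| > 1 for every root.
This is linear in z: 1 + (0.217) z = 0  =>  z = -1/(0.217) = -4.608295,  |z| = 4.608295.
Moduli of all roots: 4.6083.
All moduli strictly greater than 1? Yes.
Verdict: Stationary.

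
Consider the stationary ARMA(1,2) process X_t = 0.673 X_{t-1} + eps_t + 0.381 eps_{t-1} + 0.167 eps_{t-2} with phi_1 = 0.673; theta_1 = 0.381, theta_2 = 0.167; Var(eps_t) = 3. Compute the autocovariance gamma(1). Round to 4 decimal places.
\gamma(1) = 8.7673

Multiply the model equation by X_{t-k} and take expectations. With theta_0 = psi_0 = 1 and psi_j the MA(infinity) weights, this gives
  gamma(k) - sum_i phi_i gamma(k-i) = c_k,
  c_k = sigma^2 * sum_{j=k..q} theta_j psi_{j-k}   (c_k = 0 for k > q),
using gamma(-m) = gamma(m).
psi-weights needed (psi_j = theta_j + sum_i phi_i psi_{j-i}):
  psi_1 = theta_1 + phi_1 = 0.381 + (0.673) = 1.054
  psi_2 = theta_2 + phi_1 psi_1 = 0.167 + (0.673)(1.054) = 0.876342
Right-hand sides:
  c_0 = sigma^2 (1 + theta_1 psi_1 + theta_2 psi_2) = 3 * (1 + (0.381)(1.054) + (0.167)(0.876342)) = 3 * 1.547923 = 4.643769
  c_1 = sigma^2 (theta_1 + theta_2 psi_1) = 3 * (0.381 + (0.167)(1.054)) = 1.671054
  c_2 = sigma^2 theta_2 = 3 * (0.167) = 0.501
Equations for k = 0 and k = 1 (AR order 1):
  gamma(0) = phi_1 gamma(1) + c_0
  gamma(1) = phi_1 gamma(0) + c_1
Substituting the second into the first: gamma(0) (1 - phi_1^2) = c_0 + phi_1 c_1, so
  gamma(0) = (c_0 + phi_1 c_1) / (1 - phi_1^2) = (4.643769 + (0.673)(1.671054)) / (1 - (0.673)^2) = 5.768389 / 0.547071 = 10.544132.
  gamma(1) = phi_1 gamma(0) + c_1 = (0.673)(10.544132) + (1.671054) = 8.767255.
Therefore gamma(1) = 8.7673 (to 4 decimal places).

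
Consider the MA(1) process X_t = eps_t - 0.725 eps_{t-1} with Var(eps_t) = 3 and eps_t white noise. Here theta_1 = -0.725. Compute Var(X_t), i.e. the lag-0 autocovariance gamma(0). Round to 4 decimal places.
\gamma(0) = 4.5769

For an MA(q) process X_t = eps_t + sum_i theta_i eps_{t-i} with
Var(eps_t) = sigma^2, the variance is
  gamma(0) = sigma^2 * (1 + sum_i theta_i^2).
  sum_i theta_i^2 = (-0.725)^2 = 0.525625.
  gamma(0) = 3 * (1 + 0.525625) = 3 * 1.525625 = 4.576875, which rounds to 4.5769.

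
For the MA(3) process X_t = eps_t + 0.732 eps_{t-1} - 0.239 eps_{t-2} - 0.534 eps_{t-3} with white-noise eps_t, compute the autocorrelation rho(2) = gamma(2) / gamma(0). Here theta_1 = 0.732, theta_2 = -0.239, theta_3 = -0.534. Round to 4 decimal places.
\rho(2) = -0.3354

For an MA(q) process with theta_0 = 1, the autocovariance is
  gamma(k) = sigma^2 * sum_{i=0..q-k} theta_i * theta_{i+k},
and rho(k) = gamma(k) / gamma(0). Sigma^2 cancels.
  numerator   = (1)*(-0.239) + (0.732)*(-0.534) = -0.629888.
  denominator = (1)^2 + (0.732)^2 + (-0.239)^2 + (-0.534)^2 = 1.878101.
  rho(2) = -0.629888 / 1.878101 = -0.3354.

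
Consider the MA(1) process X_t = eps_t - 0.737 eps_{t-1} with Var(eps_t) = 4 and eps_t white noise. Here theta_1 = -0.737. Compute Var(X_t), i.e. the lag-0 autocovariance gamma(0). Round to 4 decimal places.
\gamma(0) = 6.1727

For an MA(q) process X_t = eps_t + sum_i theta_i eps_{t-i} with
Var(eps_t) = sigma^2, the variance is
  gamma(0) = sigma^2 * (1 + sum_i theta_i^2).
  sum_i theta_i^2 = (-0.737)^2 = 0.543169.
  gamma(0) = 4 * (1 + 0.543169) = 4 * 1.543169 = 6.172676, which rounds to 6.1727.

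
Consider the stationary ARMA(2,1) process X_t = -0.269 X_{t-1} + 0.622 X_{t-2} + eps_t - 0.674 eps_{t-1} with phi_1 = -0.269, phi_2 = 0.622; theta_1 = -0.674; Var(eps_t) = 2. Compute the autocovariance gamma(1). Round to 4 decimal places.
\gamma(1) = -14.9178

Multiply the model equation by X_{t-k} and take expectations. With theta_0 = psi_0 = 1 and psi_j the MA(infinity) weights, this gives
  gamma(k) - sum_i phi_i gamma(k-i) = c_k,
  c_k = sigma^2 * sum_{j=k..q} theta_j psi_{j-k}   (c_k = 0 for k > q),
using gamma(-m) = gamma(m).
psi-weights needed (psi_j = theta_j + sum_i phi_i psi_{j-i}):
  psi_1 = theta_1 + phi_1 = -0.674 + (-0.269) = -0.943
Right-hand sides:
  c_0 = sigma^2 (1 + theta_1 psi_1) = 2 * (1 + (-0.674)(-0.943)) = 2 * 1.635582 = 3.271164
  c_1 = sigma^2 theta_1 = 2 * (-0.674) = -1.348
  c_2 = 0
Equations for k = 0, 1, 2 (AR order 2, c_2 = 0):
  (E0) gamma(0) = phi_1 gamma(1) + phi_2 gamma(2) + c_0
  (E1) gamma(1) = phi_1 gamma(0) + phi_2 gamma(1) + c_1
  (E2) gamma(2) = phi_1 gamma(1) + phi_2 gamma(0)
From (E1): gamma(1) = A gamma(0) + B with
  A = phi_1 / (1 - phi_2) = -0.269 / 0.378 = -0.71164,   B = c_1 / (1 - phi_2) = -1.348 / 0.378 = -3.566138.
Insert (E2) into (E0): gamma(0) (1 - phi_2^2) = phi_1 (1 + phi_2) gamma(1) + c_0.
  phi_1 (1 + phi_2) = (-0.269)(1.622) = -0.436318,   1 - phi_2^2 = 0.613116.
Replace gamma(1) by A gamma(0) + B and collect gamma(0):
  gamma(0) [0.613116 - (-0.436318)(-0.71164)] = (-0.436318)(-3.566138) + 3.271164
  gamma(0) * 0.302615 = 4.827134
  gamma(0) = 4.827134 / 0.302615 = 15.951427.
  gamma(1) = A gamma(0) + B = (-0.71164)(15.951427) + (-3.566138) = -14.917814.
Therefore gamma(1) = -14.9178 (to 4 decimal places).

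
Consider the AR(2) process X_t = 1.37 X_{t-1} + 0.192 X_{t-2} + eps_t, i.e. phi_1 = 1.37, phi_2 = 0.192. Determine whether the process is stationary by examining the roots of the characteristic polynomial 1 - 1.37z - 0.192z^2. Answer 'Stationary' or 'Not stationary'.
\text{Not stationary}

The AR(p) characteristic polynomial is P(z) = 1 - 1.37z - 0.192z^2.
Stationarity requires all roots to lie outside the unit circle, i.e. |z| > 1 for every root.
Set 1 + (-1.37) z + (-0.192) z^2 = 0, i.e. a z^2 + b z + c = 0 with a = -0.192, b = -1.37, c = 1.
Discriminant D = b^2 - 4ac = (-1.37)^2 - 4*(-0.192)*1 = 1.8769 - (-0.768) = 2.6449.
D >= 0, so the roots are real: z = (-b +/- sqrt(D)) / (2a) = (1.37 +/- 1.626315) / (-0.384).
  z_1 = (1.37 + 1.626315) / (-0.384) = -7.8029,   |z_1| = 7.8029.
  z_2 = (1.37 - 1.626315) / (-0.384) = 0.6675,   |z_2| = 0.6675.
Moduli of all roots: 7.8029, 0.6675.
All moduli strictly greater than 1? No.
Verdict: Not stationary.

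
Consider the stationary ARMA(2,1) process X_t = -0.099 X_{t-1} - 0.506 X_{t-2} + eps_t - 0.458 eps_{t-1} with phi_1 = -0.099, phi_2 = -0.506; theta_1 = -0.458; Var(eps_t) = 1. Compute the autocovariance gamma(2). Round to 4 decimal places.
\gamma(2) = -0.8262

Multiply the model equation by X_{t-k} and take expectations. With theta_0 = psi_0 = 1 and psi_j the MA(infinity) weights, this gives
  gamma(k) - sum_i phi_i gamma(k-i) = c_k,
  c_k = sigma^2 * sum_{j=k..q} theta_j psi_{j-k}   (c_k = 0 for k > q),
using gamma(-m) = gamma(m).
psi-weights needed (psi_j = theta_j + sum_i phi_i psi_{j-i}):
  psi_1 = theta_1 + phi_1 = -0.458 + (-0.099) = -0.557
Right-hand sides:
  c_0 = sigma^2 (1 + theta_1 psi_1) = 1 * (1 + (-0.458)(-0.557)) = 1 * 1.255106 = 1.255106
  c_1 = sigma^2 theta_1 = 1 * (-0.458) = -0.458
  c_2 = 0
Equations for k = 0, 1, 2 (AR order 2, c_2 = 0):
  (E0) gamma(0) = phi_1 gamma(1) + phi_2 gamma(2) + c_0
  (E1) gamma(1) = phi_1 gamma(0) + phi_2 gamma(1) + c_1
  (E2) gamma(2) = phi_1 gamma(1) + phi_2 gamma(0)
From (E1): gamma(1) = A gamma(0) + B with
  A = phi_1 / (1 - phi_2) = -0.099 / 1.506 = -0.065737,   B = c_1 / (1 - phi_2) = -0.458 / 1.506 = -0.304117.
Insert (E2) into (E0): gamma(0) (1 - phi_2^2) = phi_1 (1 + phi_2) gamma(1) + c_0.
  phi_1 (1 + phi_2) = (-0.099)(0.494) = -0.048906,   1 - phi_2^2 = 0.743964.
Replace gamma(1) by A gamma(0) + B and collect gamma(0):
  gamma(0) [0.743964 - (-0.048906)(-0.065737)] = (-0.048906)(-0.304117) + 1.255106
  gamma(0) * 0.740749 = 1.269979
  gamma(0) = 1.269979 / 0.740749 = 1.714453.
  gamma(1) = A gamma(0) + B = (-0.065737)(1.714453) + (-0.304117) = -0.41682.
  gamma(2) = phi_1 gamma(1) + phi_2 gamma(0) = (-0.099)(-0.41682) + (-0.506)(1.714453) = -0.826248.
Therefore gamma(2) = -0.8262 (to 4 decimal places).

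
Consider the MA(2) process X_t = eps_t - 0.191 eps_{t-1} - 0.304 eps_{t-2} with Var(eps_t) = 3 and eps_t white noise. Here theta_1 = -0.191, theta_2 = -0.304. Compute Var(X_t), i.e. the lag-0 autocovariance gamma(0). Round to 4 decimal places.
\gamma(0) = 3.3867

For an MA(q) process X_t = eps_t + sum_i theta_i eps_{t-i} with
Var(eps_t) = sigma^2, the variance is
  gamma(0) = sigma^2 * (1 + sum_i theta_i^2).
  sum_i theta_i^2 = (-0.191)^2 + (-0.304)^2 = 0.036481 + 0.092416 = 0.128897.
  gamma(0) = 3 * (1 + 0.128897) = 3 * 1.128897 = 3.386691, which rounds to 3.3867.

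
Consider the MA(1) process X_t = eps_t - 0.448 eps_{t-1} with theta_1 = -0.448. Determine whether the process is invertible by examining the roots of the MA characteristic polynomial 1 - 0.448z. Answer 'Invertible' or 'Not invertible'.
\text{Invertible}

The MA(q) characteristic polynomial is P(z) = 1 - 0.448z.
Invertibility requires all roots to lie outside the unit circle, i.e. |z| > 1 for every root.
This is linear in z: 1 + (-0.448) z = 0  =>  z = -1/(-0.448) = 2.232143,  |z| = 2.232143.
Moduli of all roots: 2.2321.
All moduli strictly greater than 1? Yes.
Verdict: Invertible.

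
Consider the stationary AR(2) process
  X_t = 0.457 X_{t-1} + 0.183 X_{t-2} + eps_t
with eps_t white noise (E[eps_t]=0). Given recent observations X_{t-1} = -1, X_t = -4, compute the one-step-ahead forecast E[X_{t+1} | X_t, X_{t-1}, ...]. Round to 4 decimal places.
E[X_{t+1} \mid \mathcal F_t] = -2.0110

For an AR(p) model X_t = c + sum_i phi_i X_{t-i} + eps_t, the
one-step-ahead conditional mean is
  E[X_{t+1} | X_t, ...] = c + sum_i phi_i X_{t+1-i}.
Substitute known values:
  E[X_{t+1} | ...] = (0.457) * (-4) + (0.183) * (-1)
                   = -2.0110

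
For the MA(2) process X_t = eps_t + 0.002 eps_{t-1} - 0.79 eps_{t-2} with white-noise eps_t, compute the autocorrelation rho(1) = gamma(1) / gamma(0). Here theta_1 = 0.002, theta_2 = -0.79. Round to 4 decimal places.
\rho(1) = 0.0003

For an MA(q) process with theta_0 = 1, the autocovariance is
  gamma(k) = sigma^2 * sum_{i=0..q-k} theta_i * theta_{i+k},
and rho(k) = gamma(k) / gamma(0). Sigma^2 cancels.
  numerator   = (1)*(0.002) + (0.002)*(-0.79) = 0.00042.
  denominator = (1)^2 + (0.002)^2 + (-0.79)^2 = 1.624104.
  rho(1) = 0.00042 / 1.624104 = 0.0003.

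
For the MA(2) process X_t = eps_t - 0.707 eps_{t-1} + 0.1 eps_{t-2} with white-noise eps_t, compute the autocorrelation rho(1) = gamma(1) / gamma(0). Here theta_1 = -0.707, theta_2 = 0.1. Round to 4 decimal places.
\rho(1) = -0.5151

For an MA(q) process with theta_0 = 1, the autocovariance is
  gamma(k) = sigma^2 * sum_{i=0..q-k} theta_i * theta_{i+k},
and rho(k) = gamma(k) / gamma(0). Sigma^2 cancels.
  numerator   = (1)*(-0.707) + (-0.707)*(0.1) = -0.7777.
  denominator = (1)^2 + (-0.707)^2 + (0.1)^2 = 1.509849.
  rho(1) = -0.7777 / 1.509849 = -0.5151.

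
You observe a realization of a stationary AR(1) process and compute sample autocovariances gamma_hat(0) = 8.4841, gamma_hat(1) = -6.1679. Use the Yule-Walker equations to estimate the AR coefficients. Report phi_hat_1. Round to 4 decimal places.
\hat\phi_{1} = -0.7270

The Yule-Walker equations for an AR(p) process read, in matrix form,
  Gamma_p phi = r_p,   with   (Gamma_p)_{ij} = gamma(|i - j|),
                       (r_p)_i = gamma(i),   i,j = 1..p.
Substitute the sample gammas (Toeplitz matrix and right-hand side of size 1):
  Gamma_p = [[8.4841]]
  r_p     = [-6.1679]
With p = 1 this is the single equation gamma(0) phi_1 = gamma(1):
  phi_hat_1 = gamma(1) / gamma(0) = -6.1679 / 8.4841 = -0.7270.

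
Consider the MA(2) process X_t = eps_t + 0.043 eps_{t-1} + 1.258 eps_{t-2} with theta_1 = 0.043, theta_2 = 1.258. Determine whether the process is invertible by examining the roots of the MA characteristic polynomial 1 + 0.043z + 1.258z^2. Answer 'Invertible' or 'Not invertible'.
\text{Not invertible}

The MA(q) characteristic polynomial is P(z) = 1 + 0.043z + 1.258z^2.
Invertibility requires all roots to lie outside the unit circle, i.e. |z| > 1 for every root.
Set 1 + (0.043) z + (1.258) z^2 = 0, i.e. a z^2 + b z + c = 0 with a = 1.258, b = 0.043, c = 1.
Discriminant D = b^2 - 4ac = (0.043)^2 - 4*(1.258)*1 = 0.001849 - (5.032) = -5.030151.
D < 0, so the roots are the complex-conjugate pair z = (-b +/- i sqrt(-D)) / (2a) = -0.0171 +/- 0.8914i.
For a conjugate pair |z|^2 = z * conj(z) = (product of roots) = c/a = 1/(1.258) = 0.794913, so |z| = sqrt(0.794913) = 0.8916 for both roots.
Moduli of all roots: 0.8916, 0.8916.
All moduli strictly greater than 1? No.
Verdict: Not invertible.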